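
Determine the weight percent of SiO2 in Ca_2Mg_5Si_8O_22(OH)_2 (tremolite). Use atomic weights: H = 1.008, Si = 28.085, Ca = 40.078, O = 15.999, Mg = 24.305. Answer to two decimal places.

Molar mass of Ca_2Mg_5Si_8O_22(OH)_2 = 2*40.078 + 5*24.305 + 8*28.085 + 24*15.999 + 2*1.008 = 812.353 g/mol.
Each formula unit contains 8 Si, equivalent to 8/1 = 8.0000 mol SiO2.
M(SiO2) = 1×28.085 + 2×15.999 = 60.083 g/mol.
Mass of SiO2 per formula unit = 8.0000 × 60.083 = 480.664 g.
SiO2 wt% = 480.664 / 812.353 × 100 = 59.17%.

59.17 wt%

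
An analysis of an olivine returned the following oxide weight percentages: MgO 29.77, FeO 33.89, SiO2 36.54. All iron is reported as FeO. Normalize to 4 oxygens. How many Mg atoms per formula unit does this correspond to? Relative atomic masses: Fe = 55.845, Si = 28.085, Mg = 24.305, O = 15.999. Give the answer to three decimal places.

MgO: 29.77/40.304 = 0.73864 mol → 0.73864 mol Mg, 0.73864 mol O.
FeO: 33.89/71.844 = 0.47172 mol → 0.47172 mol Fe, 0.47172 mol O.
SiO2: 36.54/60.083 = 0.60816 mol → 0.60816 mol Si, 1.21632 mol O.
Total oxygen = 2.42668 mol. Normalization factor = 4/2.42668 = 1.64834.
Mg per 4 O = 0.73864 × 1.64834 = 1.218.

1.218 Mg apfu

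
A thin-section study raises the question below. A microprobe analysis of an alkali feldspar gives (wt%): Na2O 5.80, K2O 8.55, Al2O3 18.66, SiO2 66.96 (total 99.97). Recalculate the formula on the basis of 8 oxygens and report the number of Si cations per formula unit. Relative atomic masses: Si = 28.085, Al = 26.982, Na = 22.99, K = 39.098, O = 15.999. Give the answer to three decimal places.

3.010 Si apfu

5.80 wt% Na2O ÷ 61.979 g/mol = 0.09358 mol, giving 0.18716 Na and 0.09358 O.
8.55 wt% K2O ÷ 94.195 g/mol = 0.09077 mol, giving 0.18154 K and 0.09077 O.
18.66 wt% Al2O3 ÷ 101.961 g/mol = 0.18301 mol, giving 0.36602 Al and 0.54903 O.
66.96 wt% SiO2 ÷ 60.083 g/mol = 1.11446 mol, giving 1.11446 Si and 2.22892 O.
Oxygen sums to 2.96230; scaling by 8/2.96230 = 2.70060 puts the formula on 8 O.
Si: 1.11446 × 2.70060 = 3.010 atoms per formula unit.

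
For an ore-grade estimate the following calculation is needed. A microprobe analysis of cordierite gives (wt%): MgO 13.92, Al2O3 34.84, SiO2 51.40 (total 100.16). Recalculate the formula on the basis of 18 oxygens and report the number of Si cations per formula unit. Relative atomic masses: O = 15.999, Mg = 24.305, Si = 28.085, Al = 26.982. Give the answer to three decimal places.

4.997 Si apfu

MgO (M=40.304): mol = 0.34538; Mg = 0.34538, O = 0.34538.
Al2O3 (M=101.961): mol = 0.34170; Al = 0.68340, O = 1.02510.
SiO2 (M=60.083): mol = 0.85548; Si = 0.85548, O = 1.71096.
ΣO = 3.08144; factor = 18/ΣO = 5.84142.
Si apfu = 0.85548 × 5.84142 = 4.997.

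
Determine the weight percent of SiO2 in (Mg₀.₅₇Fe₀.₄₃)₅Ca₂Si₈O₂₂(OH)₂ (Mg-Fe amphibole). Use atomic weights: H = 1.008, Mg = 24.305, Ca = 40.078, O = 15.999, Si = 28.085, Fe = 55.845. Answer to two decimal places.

54.61 wt%

M((Mg₀.₅₇Fe₀.₄₃)₅Ca₂Si₈O₂₂(OH)₂) = 880.164 g/mol; M(SiO2) = 60.083 g/mol.
Moles SiO2 per formula unit = 8 Si ÷ 1 = 8.0000.
SiO2 fraction = (8.0000 × 60.083) / 880.164 = 480.664/880.164 = 0.5461.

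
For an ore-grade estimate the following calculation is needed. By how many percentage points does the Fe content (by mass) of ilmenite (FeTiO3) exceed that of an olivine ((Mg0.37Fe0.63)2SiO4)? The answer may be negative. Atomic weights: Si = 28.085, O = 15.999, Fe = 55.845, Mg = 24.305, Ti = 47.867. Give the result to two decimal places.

Fe in FeTiO3: molar mass 151.709 g/mol; 1×55.845 = 55.845 g → 36.81 wt%.
Fe in (Mg0.37Fe0.63)2SiO4: molar mass 180.431 g/mol; 1.26×55.845 = 70.365 g → 39.00 wt%.
Difference = 36.81 − 39.00 = -2.19 percentage points.

-2.19 percentage points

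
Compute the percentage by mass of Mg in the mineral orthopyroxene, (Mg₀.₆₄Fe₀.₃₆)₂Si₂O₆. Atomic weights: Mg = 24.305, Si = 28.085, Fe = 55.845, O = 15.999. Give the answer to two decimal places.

13.92 weight percent

Formula mass = 1.28×24.305 + 0.72×55.845 + 2×28.085 + 6×15.999 = 223.483 g/mol, of which 31.110 g is Mg.
So Mg makes up 31.110/223.483 = 0.1392 of the mass, i.e. 13.92%.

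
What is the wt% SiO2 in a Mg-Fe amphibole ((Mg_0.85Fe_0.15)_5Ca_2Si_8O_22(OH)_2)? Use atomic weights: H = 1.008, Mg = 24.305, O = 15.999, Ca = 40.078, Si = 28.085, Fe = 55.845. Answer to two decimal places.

Formula mass = 836.008 g/mol.
8 Si → 8.0000 mol SiO2 per formula unit; M(SiO2) = 60.083, so SiO2 mass = 480.664 g.
480.664/836.008 × 100 = 57.50 wt%.

57.50 wt%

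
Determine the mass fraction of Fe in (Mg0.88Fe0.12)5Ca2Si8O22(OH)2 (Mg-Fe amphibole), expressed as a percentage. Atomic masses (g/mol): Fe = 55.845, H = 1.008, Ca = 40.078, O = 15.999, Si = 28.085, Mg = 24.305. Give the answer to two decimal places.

Formula mass = 4.40×24.305 + 0.60×55.845 + 2×40.078 + 8×28.085 + 24×15.999 + 2×1.008 = 831.277 g/mol, of which 33.507 g is Fe.
So Fe makes up 33.507/831.277 = 0.0403 of the mass, i.e. 4.03%.

4.03 wt%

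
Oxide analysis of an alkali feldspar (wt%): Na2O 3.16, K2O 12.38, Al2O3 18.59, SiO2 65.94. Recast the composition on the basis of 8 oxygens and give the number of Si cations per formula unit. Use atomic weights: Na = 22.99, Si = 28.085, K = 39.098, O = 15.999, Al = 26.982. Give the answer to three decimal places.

3.002 Si apfu

3.16 wt% Na2O ÷ 61.979 g/mol = 0.05099 mol, giving 0.10198 Na and 0.05099 O.
12.38 wt% K2O ÷ 94.195 g/mol = 0.13143 mol, giving 0.26286 K and 0.13143 O.
18.59 wt% Al2O3 ÷ 101.961 g/mol = 0.18232 mol, giving 0.36464 Al and 0.54696 O.
65.94 wt% SiO2 ÷ 60.083 g/mol = 1.09748 mol, giving 1.09748 Si and 2.19496 O.
Oxygen sums to 2.92434; scaling by 8/2.92434 = 2.73566 puts the formula on 8 O.
Si: 1.09748 × 2.73566 = 3.002 atoms per formula unit.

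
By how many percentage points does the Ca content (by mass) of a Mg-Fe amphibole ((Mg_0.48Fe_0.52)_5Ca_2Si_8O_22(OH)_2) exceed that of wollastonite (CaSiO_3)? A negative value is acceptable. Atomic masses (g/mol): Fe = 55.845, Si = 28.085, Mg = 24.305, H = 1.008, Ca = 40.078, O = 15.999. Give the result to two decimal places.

-25.54 percentage points

Ca in (Mg_0.48Fe_0.52)_5Ca_2Si_8O_22(OH)_2: molar mass 894.357 g/mol; 2×40.078 = 80.156 g → 8.96 wt%.
Ca in CaSiO_3: molar mass 116.160 g/mol; 1×40.078 = 40.078 g → 34.50 wt%.
Difference = 8.96 − 34.50 = -25.54 percentage points.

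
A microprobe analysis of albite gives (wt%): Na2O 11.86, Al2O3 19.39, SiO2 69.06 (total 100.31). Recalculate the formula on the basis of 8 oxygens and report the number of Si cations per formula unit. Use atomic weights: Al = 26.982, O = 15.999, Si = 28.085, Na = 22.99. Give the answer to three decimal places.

11.86 wt% Na2O ÷ 61.979 g/mol = 0.19136 mol, giving 0.38272 Na and 0.19136 O.
19.39 wt% Al2O3 ÷ 101.961 g/mol = 0.19017 mol, giving 0.38034 Al and 0.57051 O.
69.06 wt% SiO2 ÷ 60.083 g/mol = 1.14941 mol, giving 1.14941 Si and 2.29882 O.
Oxygen sums to 3.06069; scaling by 8/3.06069 = 2.61379 puts the formula on 8 O.
Si: 1.14941 × 2.61379 = 3.004 atoms per formula unit.

3.004 Si apfu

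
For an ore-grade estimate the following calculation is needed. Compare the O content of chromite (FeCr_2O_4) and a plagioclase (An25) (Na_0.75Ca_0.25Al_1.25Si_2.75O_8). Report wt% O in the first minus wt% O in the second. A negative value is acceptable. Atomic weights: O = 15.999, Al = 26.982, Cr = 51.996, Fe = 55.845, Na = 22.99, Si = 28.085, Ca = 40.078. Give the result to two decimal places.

First mineral: 63.996 g O in 223.833 g formula = 28.59 wt% O.
Second mineral: 127.992 g O in 266.215 g formula = 48.08 wt% O.
28.59% − 48.08% gives a difference of -19.49 percentage points.

-19.49 percentage points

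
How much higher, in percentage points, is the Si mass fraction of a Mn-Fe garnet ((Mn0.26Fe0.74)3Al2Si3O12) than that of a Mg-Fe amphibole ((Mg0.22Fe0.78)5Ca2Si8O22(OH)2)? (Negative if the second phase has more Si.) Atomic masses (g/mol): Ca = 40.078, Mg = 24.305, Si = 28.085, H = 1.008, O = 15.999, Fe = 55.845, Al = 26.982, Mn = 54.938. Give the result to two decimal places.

-7.07 percentage points

Si in (Mn0.26Fe0.74)3Al2Si3O12: molar mass 497.035 g/mol; 3×28.085 = 84.255 g → 16.95 wt%.
Si in (Mg0.22Fe0.78)5Ca2Si8O22(OH)2: molar mass 935.359 g/mol; 8×28.085 = 224.680 g → 24.02 wt%.
Difference = 16.95 − 24.02 = -7.07 percentage points.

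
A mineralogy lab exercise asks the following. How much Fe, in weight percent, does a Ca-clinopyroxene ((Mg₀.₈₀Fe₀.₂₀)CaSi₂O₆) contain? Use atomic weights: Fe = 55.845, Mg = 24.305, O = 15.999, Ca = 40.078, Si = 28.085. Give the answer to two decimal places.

M((Mg₀.₈₀Fe₀.₂₀)CaSi₂O₆) = 222.855 g/mol.
Fe contributes 0.20 × 55.845 = 11.169 g per mole.
11.169/222.855 = 0.0501 → 5.01%.

5.01 weight percent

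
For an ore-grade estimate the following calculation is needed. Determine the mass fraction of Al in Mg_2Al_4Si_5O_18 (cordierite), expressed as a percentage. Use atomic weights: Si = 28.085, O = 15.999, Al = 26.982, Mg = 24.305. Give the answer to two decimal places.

Formula mass = 2*24.305 + 4*26.982 + 5*28.085 + 18*15.999 = 584.945 g/mol, of which 107.928 g is Al.
So Al makes up 107.928/584.945 = 0.1845 of the mass, i.e. 18.45%.

18.45 wt%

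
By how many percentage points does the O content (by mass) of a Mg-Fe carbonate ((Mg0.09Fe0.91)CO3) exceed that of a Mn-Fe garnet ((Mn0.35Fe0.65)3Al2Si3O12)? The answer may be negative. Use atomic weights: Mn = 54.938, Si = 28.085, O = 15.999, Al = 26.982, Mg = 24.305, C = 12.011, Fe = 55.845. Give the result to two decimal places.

First mineral: 47.997 g O in 113.014 g formula = 42.47 wt% O.
Second mineral: 191.988 g O in 496.790 g formula = 38.65 wt% O.
42.47% − 38.65% gives a difference of 3.82 percentage points.

3.82 percentage points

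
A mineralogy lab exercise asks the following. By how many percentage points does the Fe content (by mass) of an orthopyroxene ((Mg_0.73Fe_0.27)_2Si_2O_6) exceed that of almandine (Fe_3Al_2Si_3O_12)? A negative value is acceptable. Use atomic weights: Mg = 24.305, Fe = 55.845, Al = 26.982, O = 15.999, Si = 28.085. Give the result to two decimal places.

First mineral: 30.156 g Fe in 217.806 g formula = 13.85 wt% Fe.
Second mineral: 167.535 g Fe in 497.742 g formula = 33.66 wt% Fe.
13.85% − 33.66% gives a difference of -19.81 percentage points.

-19.81 percentage points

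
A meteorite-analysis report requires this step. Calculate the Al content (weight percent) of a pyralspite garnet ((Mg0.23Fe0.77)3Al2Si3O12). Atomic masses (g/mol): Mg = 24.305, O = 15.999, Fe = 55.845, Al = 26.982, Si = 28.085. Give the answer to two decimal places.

11.34 weight percent

M((Mg0.23Fe0.77)3Al2Si3O12) = 475.979 g/mol.
Al contributes 2 × 26.982 = 53.964 g per mole.
53.964/475.979 = 0.1134 → 11.34%.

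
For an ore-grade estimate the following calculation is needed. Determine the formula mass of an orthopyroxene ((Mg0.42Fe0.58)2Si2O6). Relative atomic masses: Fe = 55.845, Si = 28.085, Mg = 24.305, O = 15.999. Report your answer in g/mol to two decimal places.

M = 0.84×24.305 + 1.16×55.845 + 2×28.085 + 6×15.999

237.36 g/mol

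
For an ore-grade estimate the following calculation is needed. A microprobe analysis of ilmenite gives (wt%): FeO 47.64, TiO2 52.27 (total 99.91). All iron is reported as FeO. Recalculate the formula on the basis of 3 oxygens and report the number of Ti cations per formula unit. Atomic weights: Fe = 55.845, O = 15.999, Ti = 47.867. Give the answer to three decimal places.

47.64 wt% FeO ÷ 71.844 g/mol = 0.66310 mol, giving 0.66310 Fe and 0.66310 O.
52.27 wt% TiO2 ÷ 79.865 g/mol = 0.65448 mol, giving 0.65448 Ti and 1.30896 O.
Oxygen sums to 1.97206; scaling by 3/1.97206 = 1.52125 puts the formula on 3 O.
Ti: 0.65448 × 1.52125 = 0.996 atoms per formula unit.

0.996 Ti apfu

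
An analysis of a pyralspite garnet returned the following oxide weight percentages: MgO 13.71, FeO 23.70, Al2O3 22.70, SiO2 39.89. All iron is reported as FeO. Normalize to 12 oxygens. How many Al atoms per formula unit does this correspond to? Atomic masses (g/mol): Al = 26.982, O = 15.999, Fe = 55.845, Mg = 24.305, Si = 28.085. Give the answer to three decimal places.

2.004 Al apfu

MgO (M=40.304): mol = 0.34016; Mg = 0.34016, O = 0.34016.
FeO (M=71.844): mol = 0.32988; Fe = 0.32988, O = 0.32988.
Al2O3 (M=101.961): mol = 0.22263; Al = 0.44526, O = 0.66789.
SiO2 (M=60.083): mol = 0.66391; Si = 0.66391, O = 1.32782.
ΣO = 2.66575; factor = 12/ΣO = 4.50155.
Al apfu = 0.44526 × 4.50155 = 2.004.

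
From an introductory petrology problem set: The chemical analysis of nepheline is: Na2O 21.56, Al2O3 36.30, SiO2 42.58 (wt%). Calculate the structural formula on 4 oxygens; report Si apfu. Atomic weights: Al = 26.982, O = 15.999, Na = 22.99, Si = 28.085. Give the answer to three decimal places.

1.001 Si apfu

Na2O (M=61.979): mol = 0.34786; Na = 0.69572, O = 0.34786.
Al2O3 (M=101.961): mol = 0.35602; Al = 0.71204, O = 1.06806.
SiO2 (M=60.083): mol = 0.70869; Si = 0.70869, O = 1.41738.
ΣO = 2.83330; factor = 4/ΣO = 1.41178.
Si apfu = 0.70869 × 1.41178 = 1.001.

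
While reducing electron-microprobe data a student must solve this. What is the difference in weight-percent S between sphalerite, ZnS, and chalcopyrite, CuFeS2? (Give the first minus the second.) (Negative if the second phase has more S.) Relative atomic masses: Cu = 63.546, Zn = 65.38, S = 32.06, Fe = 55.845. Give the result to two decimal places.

-2.04 percentage points

S in ZnS: molar mass 97.440 g/mol; 1×32.06 = 32.060 g → 32.90 wt%.
S in CuFeS2: molar mass 183.511 g/mol; 2×32.06 = 64.120 g → 34.94 wt%.
Difference = 32.90 − 34.94 = -2.04 percentage points.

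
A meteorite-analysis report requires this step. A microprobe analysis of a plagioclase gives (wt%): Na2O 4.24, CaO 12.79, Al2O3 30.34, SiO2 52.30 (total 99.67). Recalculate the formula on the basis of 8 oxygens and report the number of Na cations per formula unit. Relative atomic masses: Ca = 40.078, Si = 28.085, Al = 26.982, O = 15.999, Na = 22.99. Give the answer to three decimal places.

Na2O: 4.24/61.979 = 0.06841 mol → 0.13682 mol Na, 0.06841 mol O.
CaO: 12.79/56.077 = 0.22808 mol → 0.22808 mol Ca, 0.22808 mol O.
Al2O3: 30.34/101.961 = 0.29756 mol → 0.59512 mol Al, 0.89268 mol O.
SiO2: 52.30/60.083 = 0.87046 mol → 0.87046 mol Si, 1.74092 mol O.
Total oxygen = 2.93009 mol. Normalization factor = 8/2.93009 = 2.73029.
Na per 8 O = 0.13682 × 2.73029 = 0.374.

0.374 Na apfu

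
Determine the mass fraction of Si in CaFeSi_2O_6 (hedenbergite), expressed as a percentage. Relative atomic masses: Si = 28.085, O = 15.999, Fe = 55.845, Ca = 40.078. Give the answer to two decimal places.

Molar mass of CaFeSi_2O_6: 1·40.078 + 1·55.845 + 2·28.085 + 6·15.999 = 248.087 g/mol.
Mass of Si per formula unit: 2 × 28.085 = 56.170 g.
Weight fraction Si = 56.170 / 248.087 = 0.2264.

22.64 mass %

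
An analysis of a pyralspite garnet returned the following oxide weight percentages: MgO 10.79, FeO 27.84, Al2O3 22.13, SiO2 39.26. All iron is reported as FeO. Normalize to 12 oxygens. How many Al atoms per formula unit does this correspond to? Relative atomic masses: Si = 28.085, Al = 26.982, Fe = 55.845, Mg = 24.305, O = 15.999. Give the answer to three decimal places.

1.993 Al apfu

MgO (M=40.304): mol = 0.26772; Mg = 0.26772, O = 0.26772.
FeO (M=71.844): mol = 0.38751; Fe = 0.38751, O = 0.38751.
Al2O3 (M=101.961): mol = 0.21704; Al = 0.43408, O = 0.65112.
SiO2 (M=60.083): mol = 0.65343; Si = 0.65343, O = 1.30686.
ΣO = 2.61321; factor = 12/ΣO = 4.59205.
Al apfu = 0.43408 × 4.59205 = 1.993.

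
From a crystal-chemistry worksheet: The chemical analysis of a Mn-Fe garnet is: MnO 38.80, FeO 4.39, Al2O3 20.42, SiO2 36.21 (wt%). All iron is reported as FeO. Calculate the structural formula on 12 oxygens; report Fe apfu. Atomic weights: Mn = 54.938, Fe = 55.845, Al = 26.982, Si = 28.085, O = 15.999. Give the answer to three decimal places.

MnO: 38.80/70.937 = 0.54696 mol → 0.54696 mol Mn, 0.54696 mol O.
FeO: 4.39/71.844 = 0.06110 mol → 0.06110 mol Fe, 0.06110 mol O.
Al2O3: 20.42/101.961 = 0.20027 mol → 0.40054 mol Al, 0.60081 mol O.
SiO2: 36.21/60.083 = 0.60267 mol → 0.60267 mol Si, 1.20534 mol O.
Total oxygen = 2.41421 mol. Normalization factor = 12/2.41421 = 4.97057.
Fe per 12 O = 0.06110 × 4.97057 = 0.304.

0.304 Fe apfu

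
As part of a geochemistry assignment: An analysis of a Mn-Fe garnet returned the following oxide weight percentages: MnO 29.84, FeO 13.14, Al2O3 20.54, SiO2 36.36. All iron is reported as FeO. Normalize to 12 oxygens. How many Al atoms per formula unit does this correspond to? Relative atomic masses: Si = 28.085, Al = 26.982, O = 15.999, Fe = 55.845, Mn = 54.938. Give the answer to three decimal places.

1.999 Al apfu

29.84 wt% MnO ÷ 70.937 g/mol = 0.42065 mol, giving 0.42065 Mn and 0.42065 O.
13.14 wt% FeO ÷ 71.844 g/mol = 0.18290 mol, giving 0.18290 Fe and 0.18290 O.
20.54 wt% Al2O3 ÷ 101.961 g/mol = 0.20145 mol, giving 0.40290 Al and 0.60435 O.
36.36 wt% SiO2 ÷ 60.083 g/mol = 0.60516 mol, giving 0.60516 Si and 1.21032 O.
Oxygen sums to 2.41822; scaling by 12/2.41822 = 4.96233 puts the formula on 12 O.
Al: 0.40290 × 4.96233 = 1.999 atoms per formula unit.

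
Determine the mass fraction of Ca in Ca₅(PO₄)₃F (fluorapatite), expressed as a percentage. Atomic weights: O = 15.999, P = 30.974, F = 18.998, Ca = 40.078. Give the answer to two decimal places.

M(Ca₅(PO₄)₃F) = 504.298 g/mol.
Ca contributes 5 × 40.078 = 200.390 g per mole.
200.390/504.298 = 0.3974 → 39.74%.

39.74 mass %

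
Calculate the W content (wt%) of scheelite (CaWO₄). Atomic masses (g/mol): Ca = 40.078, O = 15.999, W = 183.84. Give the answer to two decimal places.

63.85 wt%

Formula mass = 1·40.078 + 1·183.84 + 4·15.999 = 287.914 g/mol, of which 183.840 g is W.
So W makes up 183.840/287.914 = 0.6385 of the mass, i.e. 63.85%.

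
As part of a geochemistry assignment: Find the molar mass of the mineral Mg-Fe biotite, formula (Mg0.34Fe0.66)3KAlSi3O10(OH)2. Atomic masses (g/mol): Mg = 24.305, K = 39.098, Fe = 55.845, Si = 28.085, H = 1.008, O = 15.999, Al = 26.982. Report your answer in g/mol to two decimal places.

The formula mass is the sum 1.02(24.305) + 1.98(55.845) + 1(39.098) + 1(26.982) + 3(28.085) + 12(15.999) + 2(1.008).

479.70 g/mol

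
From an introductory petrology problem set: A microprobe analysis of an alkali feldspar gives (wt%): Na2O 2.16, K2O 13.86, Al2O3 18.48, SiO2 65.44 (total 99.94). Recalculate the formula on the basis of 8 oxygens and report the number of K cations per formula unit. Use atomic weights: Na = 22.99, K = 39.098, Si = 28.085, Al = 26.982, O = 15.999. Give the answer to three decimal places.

0.811 K apfu

2.16 wt% Na2O ÷ 61.979 g/mol = 0.03485 mol, giving 0.06970 Na and 0.03485 O.
13.86 wt% K2O ÷ 94.195 g/mol = 0.14714 mol, giving 0.29428 K and 0.14714 O.
18.48 wt% Al2O3 ÷ 101.961 g/mol = 0.18125 mol, giving 0.36250 Al and 0.54375 O.
65.44 wt% SiO2 ÷ 60.083 g/mol = 1.08916 mol, giving 1.08916 Si and 2.17832 O.
Oxygen sums to 2.90406; scaling by 8/2.90406 = 2.75476 puts the formula on 8 O.
K: 0.29428 × 2.75476 = 0.811 atoms per formula unit.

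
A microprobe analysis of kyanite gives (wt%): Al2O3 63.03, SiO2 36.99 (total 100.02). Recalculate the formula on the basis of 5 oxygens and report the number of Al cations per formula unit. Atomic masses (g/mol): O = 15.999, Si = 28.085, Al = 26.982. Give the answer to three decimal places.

Al2O3 (M=101.961): mol = 0.61818; Al = 1.23636, O = 1.85454.
SiO2 (M=60.083): mol = 0.61565; Si = 0.61565, O = 1.23130.
ΣO = 3.08584; factor = 5/ΣO = 1.62030.
Al apfu = 1.23636 × 1.62030 = 2.003.

2.003 Al apfu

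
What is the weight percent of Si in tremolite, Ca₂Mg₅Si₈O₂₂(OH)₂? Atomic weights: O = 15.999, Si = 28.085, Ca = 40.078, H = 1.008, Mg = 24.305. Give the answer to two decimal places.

Molar mass of Ca₂Mg₅Si₈O₂₂(OH)₂: 2×40.078 + 5×24.305 + 8×28.085 + 24×15.999 + 2×1.008 = 812.353 g/mol.
Mass of Si per formula unit: 8 × 28.085 = 224.680 g.
Weight fraction Si = 224.680 / 812.353 = 0.2766.

27.66 weight percent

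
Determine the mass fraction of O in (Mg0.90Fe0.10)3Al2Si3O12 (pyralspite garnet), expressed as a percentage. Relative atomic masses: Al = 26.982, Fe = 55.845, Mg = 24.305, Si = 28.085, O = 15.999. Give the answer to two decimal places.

46.53 wt%

Formula mass = 2.70*24.305 + 0.30*55.845 + 2*26.982 + 3*28.085 + 12*15.999 = 412.584 g/mol, of which 191.988 g is O.
So O makes up 191.988/412.584 = 0.4653 of the mass, i.e. 46.53%.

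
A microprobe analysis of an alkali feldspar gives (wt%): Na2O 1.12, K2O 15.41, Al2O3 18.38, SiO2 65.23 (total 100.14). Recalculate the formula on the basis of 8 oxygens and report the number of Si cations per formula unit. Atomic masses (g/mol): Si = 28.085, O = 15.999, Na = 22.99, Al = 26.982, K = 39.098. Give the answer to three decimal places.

Na2O: 1.12/61.979 = 0.01807 mol → 0.03614 mol Na, 0.01807 mol O.
K2O: 15.41/94.195 = 0.16360 mol → 0.32720 mol K, 0.16360 mol O.
Al2O3: 18.38/101.961 = 0.18027 mol → 0.36054 mol Al, 0.54081 mol O.
SiO2: 65.23/60.083 = 1.08566 mol → 1.08566 mol Si, 2.17132 mol O.
Total oxygen = 2.89380 mol. Normalization factor = 8/2.89380 = 2.76453.
Si per 8 O = 1.08566 × 2.76453 = 3.001.

3.001 Si apfu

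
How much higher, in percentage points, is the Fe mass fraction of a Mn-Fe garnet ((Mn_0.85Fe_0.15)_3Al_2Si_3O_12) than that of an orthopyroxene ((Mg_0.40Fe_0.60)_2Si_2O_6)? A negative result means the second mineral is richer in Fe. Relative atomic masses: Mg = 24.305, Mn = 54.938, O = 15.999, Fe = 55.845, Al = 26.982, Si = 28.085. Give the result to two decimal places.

-23.01 percentage points

Fe in (Mn_0.85Fe_0.15)_3Al_2Si_3O_12: molar mass 495.429 g/mol; 0.45×55.845 = 25.130 g → 5.07 wt%.
Fe in (Mg_0.40Fe_0.60)_2Si_2O_6: molar mass 238.622 g/mol; 1.20×55.845 = 67.014 g → 28.08 wt%.
Difference = 5.07 − 28.08 = -23.01 percentage points.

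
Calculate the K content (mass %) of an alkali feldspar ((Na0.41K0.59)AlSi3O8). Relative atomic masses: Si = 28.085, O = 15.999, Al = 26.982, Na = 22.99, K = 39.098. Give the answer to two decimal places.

8.49 mass %

Molar mass of (Na0.41K0.59)AlSi3O8: 0.41×22.99 + 0.59×39.098 + 1×26.982 + 3×28.085 + 8×15.999 = 271.723 g/mol.
Mass of K per formula unit: 0.59 × 39.098 = 23.068 g.
Weight fraction K = 23.068 / 271.723 = 0.0849.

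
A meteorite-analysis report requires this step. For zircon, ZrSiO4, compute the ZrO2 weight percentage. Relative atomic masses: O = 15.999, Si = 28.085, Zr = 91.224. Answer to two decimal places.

Formula mass = 183.305 g/mol.
1 Zr → 1.0000 mol ZrO2 per formula unit; M(ZrO2) = 123.222, so ZrO2 mass = 123.222 g.
123.222/183.305 × 100 = 67.22 wt%.

67.22 wt%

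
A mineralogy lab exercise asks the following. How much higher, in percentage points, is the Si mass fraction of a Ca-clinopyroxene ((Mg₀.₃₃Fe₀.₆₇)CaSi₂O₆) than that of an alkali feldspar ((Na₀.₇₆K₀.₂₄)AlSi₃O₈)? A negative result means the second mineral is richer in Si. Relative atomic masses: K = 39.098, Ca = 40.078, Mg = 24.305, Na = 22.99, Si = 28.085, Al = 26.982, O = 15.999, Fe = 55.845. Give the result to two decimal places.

-8.03 percentage points

Si in (Mg₀.₃₃Fe₀.₆₇)CaSi₂O₆: molar mass 237.679 g/mol; 2×28.085 = 56.170 g → 23.63 wt%.
Si in (Na₀.₇₆K₀.₂₄)AlSi₃O₈: molar mass 266.085 g/mol; 3×28.085 = 84.255 g → 31.66 wt%.
Difference = 23.63 − 31.66 = -8.03 percentage points.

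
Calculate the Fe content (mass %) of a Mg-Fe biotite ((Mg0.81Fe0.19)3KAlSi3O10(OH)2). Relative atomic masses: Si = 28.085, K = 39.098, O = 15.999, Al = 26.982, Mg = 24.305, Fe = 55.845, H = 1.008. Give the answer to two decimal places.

7.31 mass %

M((Mg0.81Fe0.19)3KAlSi3O10(OH)2) = 435.232 g/mol.
Fe contributes 0.57 × 55.845 = 31.832 g per mole.
31.832/435.232 = 0.0731 → 7.31%.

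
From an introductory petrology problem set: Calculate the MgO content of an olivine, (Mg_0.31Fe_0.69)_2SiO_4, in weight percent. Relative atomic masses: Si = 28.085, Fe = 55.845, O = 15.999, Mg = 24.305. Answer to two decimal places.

Formula mass = 184.216 g/mol.
0.62 Mg → 0.6200 mol MgO per formula unit; M(MgO) = 40.304, so MgO mass = 24.988 g.
24.988/184.216 × 100 = 13.56 wt%.

13.56 wt%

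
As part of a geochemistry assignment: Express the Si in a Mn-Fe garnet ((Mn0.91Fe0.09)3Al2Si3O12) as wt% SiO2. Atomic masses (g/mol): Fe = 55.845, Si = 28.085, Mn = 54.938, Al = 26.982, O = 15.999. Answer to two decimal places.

M((Mn0.91Fe0.09)3Al2Si3O12) = 495.266 g/mol; M(SiO2) = 60.083 g/mol.
Moles SiO2 per formula unit = 3 Si ÷ 1 = 3.0000.
SiO2 fraction = (3.0000 × 60.083) / 495.266 = 180.249/495.266 = 0.3639.

36.39 wt%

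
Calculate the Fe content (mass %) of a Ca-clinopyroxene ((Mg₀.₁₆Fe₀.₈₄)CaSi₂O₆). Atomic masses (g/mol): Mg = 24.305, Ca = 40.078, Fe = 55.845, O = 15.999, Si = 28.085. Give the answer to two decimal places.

19.30 mass %

Molar mass of (Mg₀.₁₆Fe₀.₈₄)CaSi₂O₆: 0.16·24.305 + 0.84·55.845 + 1·40.078 + 2·28.085 + 6·15.999 = 243.041 g/mol.
Mass of Fe per formula unit: 0.84 × 55.845 = 46.910 g.
Weight fraction Fe = 46.910 / 243.041 = 0.1930.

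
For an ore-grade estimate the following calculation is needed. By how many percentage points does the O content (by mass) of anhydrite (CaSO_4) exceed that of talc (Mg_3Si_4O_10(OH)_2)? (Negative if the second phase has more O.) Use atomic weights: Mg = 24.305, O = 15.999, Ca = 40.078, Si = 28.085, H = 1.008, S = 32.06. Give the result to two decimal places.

-3.61 percentage points

O in CaSO_4: molar mass 136.134 g/mol; 4×15.999 = 63.996 g → 47.01 wt%.
O in Mg_3Si_4O_10(OH)_2: molar mass 379.259 g/mol; 12×15.999 = 191.988 g → 50.62 wt%.
Difference = 47.01 − 50.62 = -3.61 percentage points.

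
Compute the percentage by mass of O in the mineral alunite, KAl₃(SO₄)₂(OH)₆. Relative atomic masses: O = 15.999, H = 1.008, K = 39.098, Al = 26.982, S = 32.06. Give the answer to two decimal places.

54.08 mass %

Molar mass of KAl₃(SO₄)₂(OH)₆: 1*39.098 + 3*26.982 + 2*32.06 + 14*15.999 + 6*1.008 = 414.198 g/mol.
Mass of O per formula unit: 14 × 15.999 = 223.986 g.
Weight fraction O = 223.986 / 414.198 = 0.5408.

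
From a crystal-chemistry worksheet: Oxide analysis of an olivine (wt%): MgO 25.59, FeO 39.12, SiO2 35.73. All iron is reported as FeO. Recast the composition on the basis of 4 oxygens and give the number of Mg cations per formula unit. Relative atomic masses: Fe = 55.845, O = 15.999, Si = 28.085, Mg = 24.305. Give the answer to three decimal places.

1.072 Mg apfu

25.59 wt% MgO ÷ 40.304 g/mol = 0.63492 mol, giving 0.63492 Mg and 0.63492 O.
39.12 wt% FeO ÷ 71.844 g/mol = 0.54451 mol, giving 0.54451 Fe and 0.54451 O.
35.73 wt% SiO2 ÷ 60.083 g/mol = 0.59468 mol, giving 0.59468 Si and 1.18936 O.
Oxygen sums to 2.36879; scaling by 4/2.36879 = 1.68863 puts the formula on 4 O.
Mg: 0.63492 × 1.68863 = 1.072 atoms per formula unit.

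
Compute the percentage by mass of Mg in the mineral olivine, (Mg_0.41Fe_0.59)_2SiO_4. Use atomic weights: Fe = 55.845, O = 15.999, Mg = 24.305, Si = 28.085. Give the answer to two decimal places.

M((Mg_0.41Fe_0.59)_2SiO_4) = 177.908 g/mol.
Mg contributes 0.82 × 24.305 = 19.930 g per mole.
19.930/177.908 = 0.1120 → 11.20%.

11.20 weight percent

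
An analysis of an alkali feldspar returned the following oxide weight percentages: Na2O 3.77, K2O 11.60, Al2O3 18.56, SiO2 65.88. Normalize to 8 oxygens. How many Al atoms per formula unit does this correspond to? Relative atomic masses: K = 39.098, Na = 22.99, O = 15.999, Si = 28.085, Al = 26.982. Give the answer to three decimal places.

0.996 Al apfu

3.77 wt% Na2O ÷ 61.979 g/mol = 0.06083 mol, giving 0.12166 Na and 0.06083 O.
11.60 wt% K2O ÷ 94.195 g/mol = 0.12315 mol, giving 0.24630 K and 0.12315 O.
18.56 wt% Al2O3 ÷ 101.961 g/mol = 0.18203 mol, giving 0.36406 Al and 0.54609 O.
65.88 wt% SiO2 ÷ 60.083 g/mol = 1.09648 mol, giving 1.09648 Si and 2.19296 O.
Oxygen sums to 2.92303; scaling by 8/2.92303 = 2.73689 puts the formula on 8 O.
Al: 0.36406 × 2.73689 = 0.996 atoms per formula unit.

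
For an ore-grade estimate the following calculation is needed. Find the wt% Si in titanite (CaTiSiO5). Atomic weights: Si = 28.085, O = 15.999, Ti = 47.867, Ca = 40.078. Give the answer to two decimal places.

M(CaTiSiO5) = 196.025 g/mol.
Si contributes 1 × 28.085 = 28.085 g per mole.
28.085/196.025 = 0.1433 → 14.33%.

14.33 wt%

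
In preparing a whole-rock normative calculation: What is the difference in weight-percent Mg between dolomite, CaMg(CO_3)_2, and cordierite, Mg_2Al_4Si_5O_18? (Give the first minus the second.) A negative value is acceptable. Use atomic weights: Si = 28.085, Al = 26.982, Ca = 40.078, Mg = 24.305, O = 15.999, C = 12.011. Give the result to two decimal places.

M(CaMg(CO_3)_2) = 184.399 g/mol, so wt% Mg = 24.305/184.399 × 100 = 13.18%.
M(Mg_2Al_4Si_5O_18) = 584.945 g/mol, so wt% Mg = 48.610/584.945 × 100 = 8.31%.
13.18 − 8.31 = 4.87 pp.

4.87 percentage points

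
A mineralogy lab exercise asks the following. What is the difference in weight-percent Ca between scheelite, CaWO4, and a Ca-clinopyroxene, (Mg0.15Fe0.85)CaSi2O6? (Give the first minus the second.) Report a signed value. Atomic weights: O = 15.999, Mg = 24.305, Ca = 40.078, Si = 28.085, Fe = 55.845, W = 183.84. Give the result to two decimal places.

Ca in CaWO4: molar mass 287.914 g/mol; 1×40.078 = 40.078 g → 13.92 wt%.
Ca in (Mg0.15Fe0.85)CaSi2O6: molar mass 243.356 g/mol; 1×40.078 = 40.078 g → 16.47 wt%.
Difference = 13.92 − 16.47 = -2.55 percentage points.

-2.55 percentage points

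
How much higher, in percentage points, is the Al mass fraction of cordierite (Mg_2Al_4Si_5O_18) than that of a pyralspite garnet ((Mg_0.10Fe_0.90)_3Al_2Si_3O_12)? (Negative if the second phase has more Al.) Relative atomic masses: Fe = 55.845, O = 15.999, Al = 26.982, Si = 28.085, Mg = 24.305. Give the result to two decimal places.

7.40 percentage points

Al in Mg_2Al_4Si_5O_18: molar mass 584.945 g/mol; 4×26.982 = 107.928 g → 18.45 wt%.
Al in (Mg_0.10Fe_0.90)_3Al_2Si_3O_12: molar mass 488.280 g/mol; 2×26.982 = 53.964 g → 11.05 wt%.
Difference = 18.45 − 11.05 = 7.40 percentage points.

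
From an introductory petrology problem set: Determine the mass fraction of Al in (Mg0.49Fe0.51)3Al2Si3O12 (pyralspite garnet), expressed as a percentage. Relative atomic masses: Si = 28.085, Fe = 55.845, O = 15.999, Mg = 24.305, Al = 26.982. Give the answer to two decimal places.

11.96 wt%

M((Mg0.49Fe0.51)3Al2Si3O12) = 451.378 g/mol.
Al contributes 2 × 26.982 = 53.964 g per mole.
53.964/451.378 = 0.1196 → 11.96%.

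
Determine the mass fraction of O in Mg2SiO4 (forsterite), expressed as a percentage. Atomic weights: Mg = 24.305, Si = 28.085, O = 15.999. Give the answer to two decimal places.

45.49 mass %

Molar mass of Mg2SiO4: 2*24.305 + 1*28.085 + 4*15.999 = 140.691 g/mol.
Mass of O per formula unit: 4 × 15.999 = 63.996 g.
Weight fraction O = 63.996 / 140.691 = 0.4549.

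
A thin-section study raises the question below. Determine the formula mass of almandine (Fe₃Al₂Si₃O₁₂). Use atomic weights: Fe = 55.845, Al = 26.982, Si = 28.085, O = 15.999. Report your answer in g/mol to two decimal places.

The formula mass is the sum 3·55.845 + 2·26.982 + 3·28.085 + 12·15.999.

497.74 g/mol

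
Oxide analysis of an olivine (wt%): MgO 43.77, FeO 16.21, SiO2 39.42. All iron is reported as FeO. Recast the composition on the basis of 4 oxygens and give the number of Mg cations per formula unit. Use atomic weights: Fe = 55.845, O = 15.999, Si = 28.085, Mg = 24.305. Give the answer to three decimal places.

1.656 Mg apfu

43.77 wt% MgO ÷ 40.304 g/mol = 1.08600 mol, giving 1.08600 Mg and 1.08600 O.
16.21 wt% FeO ÷ 71.844 g/mol = 0.22563 mol, giving 0.22563 Fe and 0.22563 O.
39.42 wt% SiO2 ÷ 60.083 g/mol = 0.65609 mol, giving 0.65609 Si and 1.31218 O.
Oxygen sums to 2.62381; scaling by 4/2.62381 = 1.52450 puts the formula on 4 O.
Mg: 1.08600 × 1.52450 = 1.656 atoms per formula unit.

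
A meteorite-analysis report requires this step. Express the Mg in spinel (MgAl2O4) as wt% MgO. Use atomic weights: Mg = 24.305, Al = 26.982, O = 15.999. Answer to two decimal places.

M(MgAl2O4) = 142.265 g/mol; M(MgO) = 40.304 g/mol.
Moles MgO per formula unit = 1 Mg ÷ 1 = 1.0000.
MgO fraction = (1.0000 × 40.304) / 142.265 = 40.304/142.265 = 0.2833.

28.33 wt%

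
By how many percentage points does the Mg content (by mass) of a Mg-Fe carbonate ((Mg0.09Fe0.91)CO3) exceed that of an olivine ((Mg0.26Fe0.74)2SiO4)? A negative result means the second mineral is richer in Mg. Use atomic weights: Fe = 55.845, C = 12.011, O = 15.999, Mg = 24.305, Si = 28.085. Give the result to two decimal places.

-4.81 percentage points

First mineral: 2.187 g Mg in 113.014 g formula = 1.94 wt% Mg.
Second mineral: 12.639 g Mg in 187.370 g formula = 6.75 wt% Mg.
1.94% − 6.75% gives a difference of -4.81 percentage points.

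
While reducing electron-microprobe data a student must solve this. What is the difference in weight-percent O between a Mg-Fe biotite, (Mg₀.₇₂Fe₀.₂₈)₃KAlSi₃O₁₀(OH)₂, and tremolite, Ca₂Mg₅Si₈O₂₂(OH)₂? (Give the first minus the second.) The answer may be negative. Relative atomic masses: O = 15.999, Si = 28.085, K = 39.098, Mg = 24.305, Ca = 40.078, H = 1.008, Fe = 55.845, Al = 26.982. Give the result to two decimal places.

-4.00 percentage points

O in (Mg₀.₇₂Fe₀.₂₈)₃KAlSi₃O₁₀(OH)₂: molar mass 443.748 g/mol; 12×15.999 = 191.988 g → 43.27 wt%.
O in Ca₂Mg₅Si₈O₂₂(OH)₂: molar mass 812.353 g/mol; 24×15.999 = 383.976 g → 47.27 wt%.
Difference = 43.27 − 47.27 = -4.00 percentage points.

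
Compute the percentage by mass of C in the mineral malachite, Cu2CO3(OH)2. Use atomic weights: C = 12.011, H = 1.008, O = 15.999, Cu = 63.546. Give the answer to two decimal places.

Molar mass of Cu2CO3(OH)2: 2×63.546 + 1×12.011 + 5×15.999 + 2×1.008 = 221.114 g/mol.
Mass of C per formula unit: 1 × 12.011 = 12.011 g.
Weight fraction C = 12.011 / 221.114 = 0.0543.

5.43 weight percent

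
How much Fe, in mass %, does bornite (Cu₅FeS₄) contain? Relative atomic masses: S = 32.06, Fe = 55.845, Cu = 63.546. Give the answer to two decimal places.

11.13 mass %

Formula mass = 5*63.546 + 1*55.845 + 4*32.06 = 501.815 g/mol, of which 55.845 g is Fe.
So Fe makes up 55.845/501.815 = 0.1113 of the mass, i.e. 11.13%.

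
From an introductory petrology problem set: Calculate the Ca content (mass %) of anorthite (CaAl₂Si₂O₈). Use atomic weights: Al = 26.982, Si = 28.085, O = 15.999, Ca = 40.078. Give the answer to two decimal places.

Molar mass of CaAl₂Si₂O₈: 1*40.078 + 2*26.982 + 2*28.085 + 8*15.999 = 278.204 g/mol.
Mass of Ca per formula unit: 1 × 40.078 = 40.078 g.
Weight fraction Ca = 40.078 / 278.204 = 0.1441.

14.41 mass %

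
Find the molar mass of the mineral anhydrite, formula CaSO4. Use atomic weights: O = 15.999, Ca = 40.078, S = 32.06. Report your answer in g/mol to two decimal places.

Ca: 1 × 40.078 = 40.0780
S: 1 × 32.06 = 32.0600
O: 4 × 15.999 = 63.9960
Summing the contributions gives the formula mass.

136.13 g/mol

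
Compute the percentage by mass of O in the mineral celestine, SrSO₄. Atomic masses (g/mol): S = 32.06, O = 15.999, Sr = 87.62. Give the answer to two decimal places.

34.84 weight percent

M(SrSO₄) = 183.676 g/mol.
O contributes 4 × 15.999 = 63.996 g per mole.
63.996/183.676 = 0.3484 → 34.84%.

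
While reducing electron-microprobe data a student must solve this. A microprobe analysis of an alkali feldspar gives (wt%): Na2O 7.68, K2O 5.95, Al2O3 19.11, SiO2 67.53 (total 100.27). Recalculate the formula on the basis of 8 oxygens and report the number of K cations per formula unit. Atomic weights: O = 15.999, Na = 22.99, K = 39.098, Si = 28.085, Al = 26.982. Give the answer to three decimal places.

Na2O (M=61.979): mol = 0.12391; Na = 0.24782, O = 0.12391.
K2O (M=94.195): mol = 0.06317; K = 0.12634, O = 0.06317.
Al2O3 (M=101.961): mol = 0.18742; Al = 0.37484, O = 0.56226.
SiO2 (M=60.083): mol = 1.12395; Si = 1.12395, O = 2.24790.
ΣO = 2.99724; factor = 8/ΣO = 2.66912.
K apfu = 0.12634 × 2.66912 = 0.337.

0.337 K apfu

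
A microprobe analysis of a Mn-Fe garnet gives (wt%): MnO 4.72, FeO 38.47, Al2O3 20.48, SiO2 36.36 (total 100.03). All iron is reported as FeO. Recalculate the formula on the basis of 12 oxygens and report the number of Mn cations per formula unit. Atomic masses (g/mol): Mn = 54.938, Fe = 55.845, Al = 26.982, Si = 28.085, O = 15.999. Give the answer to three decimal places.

4.72 wt% MnO ÷ 70.937 g/mol = 0.06654 mol, giving 0.06654 Mn and 0.06654 O.
38.47 wt% FeO ÷ 71.844 g/mol = 0.53547 mol, giving 0.53547 Fe and 0.53547 O.
20.48 wt% Al2O3 ÷ 101.961 g/mol = 0.20086 mol, giving 0.40172 Al and 0.60258 O.
36.36 wt% SiO2 ÷ 60.083 g/mol = 0.60516 mol, giving 0.60516 Si and 1.21032 O.
Oxygen sums to 2.41491; scaling by 12/2.41491 = 4.96913 puts the formula on 12 O.
Mn: 0.06654 × 4.96913 = 0.331 atoms per formula unit.

0.331 Mn apfu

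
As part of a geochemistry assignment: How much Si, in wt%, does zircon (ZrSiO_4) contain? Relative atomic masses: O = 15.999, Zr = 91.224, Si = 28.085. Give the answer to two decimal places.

15.32 wt%

M(ZrSiO_4) = 183.305 g/mol.
Si contributes 1 × 28.085 = 28.085 g per mole.
28.085/183.305 = 0.1532 → 15.32%.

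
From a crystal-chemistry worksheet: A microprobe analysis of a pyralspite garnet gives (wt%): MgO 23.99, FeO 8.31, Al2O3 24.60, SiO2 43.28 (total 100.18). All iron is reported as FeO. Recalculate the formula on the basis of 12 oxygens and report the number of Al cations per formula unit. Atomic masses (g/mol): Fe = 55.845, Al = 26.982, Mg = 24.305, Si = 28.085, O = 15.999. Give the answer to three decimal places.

23.99 wt% MgO ÷ 40.304 g/mol = 0.59523 mol, giving 0.59523 Mg and 0.59523 O.
8.31 wt% FeO ÷ 71.844 g/mol = 0.11567 mol, giving 0.11567 Fe and 0.11567 O.
24.60 wt% Al2O3 ÷ 101.961 g/mol = 0.24127 mol, giving 0.48254 Al and 0.72381 O.
43.28 wt% SiO2 ÷ 60.083 g/mol = 0.72034 mol, giving 0.72034 Si and 1.44068 O.
Oxygen sums to 2.87539; scaling by 12/2.87539 = 4.17335 puts the formula on 12 O.
Al: 0.48254 × 4.17335 = 2.014 atoms per formula unit.

2.014 Al apfu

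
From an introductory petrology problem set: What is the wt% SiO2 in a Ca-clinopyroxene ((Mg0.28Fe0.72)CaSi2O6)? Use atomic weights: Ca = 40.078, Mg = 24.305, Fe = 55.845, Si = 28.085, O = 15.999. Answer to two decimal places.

Formula mass = 239.256 g/mol.
2 Si → 2.0000 mol SiO2 per formula unit; M(SiO2) = 60.083, so SiO2 mass = 120.166 g.
120.166/239.256 × 100 = 50.22 wt%.

50.22 wt%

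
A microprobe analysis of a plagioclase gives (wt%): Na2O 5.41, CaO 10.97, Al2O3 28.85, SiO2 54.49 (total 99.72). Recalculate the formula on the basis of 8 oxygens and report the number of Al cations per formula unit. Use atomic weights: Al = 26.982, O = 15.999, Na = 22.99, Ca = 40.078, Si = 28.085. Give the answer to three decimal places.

1.537 Al apfu

5.41 wt% Na2O ÷ 61.979 g/mol = 0.08729 mol, giving 0.17458 Na and 0.08729 O.
10.97 wt% CaO ÷ 56.077 g/mol = 0.19562 mol, giving 0.19562 Ca and 0.19562 O.
28.85 wt% Al2O3 ÷ 101.961 g/mol = 0.28295 mol, giving 0.56590 Al and 0.84885 O.
54.49 wt% SiO2 ÷ 60.083 g/mol = 0.90691 mol, giving 0.90691 Si and 1.81382 O.
Oxygen sums to 2.94558; scaling by 8/2.94558 = 2.71593 puts the formula on 8 O.
Al: 0.56590 × 2.71593 = 1.537 atoms per formula unit.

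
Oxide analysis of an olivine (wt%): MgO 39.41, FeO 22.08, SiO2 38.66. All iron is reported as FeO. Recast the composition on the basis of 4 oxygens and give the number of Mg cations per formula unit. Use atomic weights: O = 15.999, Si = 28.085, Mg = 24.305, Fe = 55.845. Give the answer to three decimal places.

1.521 Mg apfu

39.41 wt% MgO ÷ 40.304 g/mol = 0.97782 mol, giving 0.97782 Mg and 0.97782 O.
22.08 wt% FeO ÷ 71.844 g/mol = 0.30733 mol, giving 0.30733 Fe and 0.30733 O.
38.66 wt% SiO2 ÷ 60.083 g/mol = 0.64344 mol, giving 0.64344 Si and 1.28688 O.
Oxygen sums to 2.57203; scaling by 4/2.57203 = 1.55519 puts the formula on 4 O.
Mg: 0.97782 × 1.55519 = 1.521 atoms per formula unit.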